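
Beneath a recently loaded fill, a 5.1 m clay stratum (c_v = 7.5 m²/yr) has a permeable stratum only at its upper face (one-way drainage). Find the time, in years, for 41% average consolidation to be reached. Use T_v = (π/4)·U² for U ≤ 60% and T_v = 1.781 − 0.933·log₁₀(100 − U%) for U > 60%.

Drainage path length: H_d = H = 5.1 m (single drainage).
U ≤ 60%: T_v = (π/4)·U² = (π/4)×0.41² = 0.13203.
t = T_v·H_d²/c_v = 0.13203×5.1²/7.5 = 0.4579 years.

t ≈ 0.458 years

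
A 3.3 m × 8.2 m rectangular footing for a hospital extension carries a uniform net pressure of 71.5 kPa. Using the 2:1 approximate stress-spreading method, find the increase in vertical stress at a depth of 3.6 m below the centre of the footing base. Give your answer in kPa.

By the 2:1 method the load spreads at 1 horizontal : 2 vertical, so at depth z the loaded area has grown by z in each plan dimension:
Δσ = qBL/((B+z)(L+z)) = 71.5×3.3×8.2/((3.3+3.6)(8.2+3.6)) = 23.763 kPa

Δσ_z ≈ 23.8 kPa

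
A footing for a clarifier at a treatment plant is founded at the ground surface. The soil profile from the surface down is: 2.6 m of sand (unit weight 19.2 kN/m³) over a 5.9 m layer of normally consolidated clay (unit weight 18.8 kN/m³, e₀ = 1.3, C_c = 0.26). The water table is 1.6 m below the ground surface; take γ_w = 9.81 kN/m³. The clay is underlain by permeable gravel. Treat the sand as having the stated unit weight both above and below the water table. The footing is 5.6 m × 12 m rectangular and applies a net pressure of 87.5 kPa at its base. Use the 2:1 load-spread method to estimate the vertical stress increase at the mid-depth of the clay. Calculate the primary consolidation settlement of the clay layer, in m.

Mid-depth of clay below the ground surface: z = 2.6 + 5.9/2 = 5.55 m.
Total vertical stress at mid-clay: σ_v = 19.2×2.6 + 18.8×2.95 = 105.38 kPa.
Pore pressure: u = 9.81×(5.55 − 1.6) = 38.75 kPa.
Initial effective stress: σ'_0 = σ_v − u = 105.38 − 38.75 = 66.63 kPa.
Stress increase at mid-clay by the 2:1 spreading method:
Δσ = qBL/((B+z)(L+z)) = 87.5×5.6×12/((5.6+5.55)(12+5.55)) = 30.049 kPa
Final effective stress: σ'_f = σ'_0 + Δσ = 66.63 + 30.049 = 96.679 kPa.
Normally consolidated clay, so the full stress increment lies on the virgin compression line:
S_c = C_c·H/(1+e₀)·log₁₀(σ'_f/σ'_0) = 0.26×5.9/(1+1.3)×log₁₀(96.679/66.63)
    = 0.66696 × 0.16166 = 0.1078 m

S_c ≈ 0.108 m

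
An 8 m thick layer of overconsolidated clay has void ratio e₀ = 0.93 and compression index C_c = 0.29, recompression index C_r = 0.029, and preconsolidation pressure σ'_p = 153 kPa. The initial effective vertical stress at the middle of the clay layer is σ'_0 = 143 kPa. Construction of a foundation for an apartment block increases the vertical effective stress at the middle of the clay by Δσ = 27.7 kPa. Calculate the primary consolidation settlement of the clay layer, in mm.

S_c ≈ 60.7 mm

Final effective stress: σ'_f = 143 + 27.7 = 170.7 kPa.
σ'_f = 170.7 > σ'_p = 153 kPa, so the stress path crosses the preconsolidation pressure — recompression up to σ'_p, then virgin compression beyond:
S_c = H/(1+e₀)·[C_r·log₁₀(σ'_p/σ'_0) + C_c·log₁₀(σ'_f/σ'_p)]
    = 8/1.93 × [0.029×log₁₀(153/143) + 0.29×log₁₀(170.7/153)]
    = 4.1451 × [0.00085131 + 0.013787] = 0.06068 m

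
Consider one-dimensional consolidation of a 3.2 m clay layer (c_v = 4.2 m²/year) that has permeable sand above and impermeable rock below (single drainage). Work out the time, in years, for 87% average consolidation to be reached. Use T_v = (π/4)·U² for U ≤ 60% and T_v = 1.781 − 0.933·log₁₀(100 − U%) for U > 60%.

Drainage path length: H_d = H = 3.2 m (single drainage).
U > 60%: T_v = 1.781 − 0.933·log₁₀(100 − 87) = 0.74169.
t = T_v·H_d²/c_v = 0.74169×3.2²/4.2 = 1.808 years.

t ≈ 1.81 years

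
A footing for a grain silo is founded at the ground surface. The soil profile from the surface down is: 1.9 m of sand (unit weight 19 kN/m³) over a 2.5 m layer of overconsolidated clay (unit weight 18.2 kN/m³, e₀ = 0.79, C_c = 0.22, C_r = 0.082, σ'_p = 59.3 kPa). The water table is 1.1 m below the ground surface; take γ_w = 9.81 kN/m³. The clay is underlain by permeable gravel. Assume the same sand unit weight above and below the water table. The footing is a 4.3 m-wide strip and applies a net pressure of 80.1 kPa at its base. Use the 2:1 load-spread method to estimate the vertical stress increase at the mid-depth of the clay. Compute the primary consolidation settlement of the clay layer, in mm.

Mid-depth of clay below the ground surface: z = 1.9 + 2.5/2 = 3.15 m.
Total vertical stress at mid-clay: σ_v = 19×1.9 + 18.2×1.25 = 58.85 kPa.
Pore pressure: u = 9.81×(3.15 − 1.1) = 20.11 kPa.
Initial effective stress: σ'_0 = σ_v − u = 58.85 − 20.11 = 38.74 kPa.
Stress increase at mid-clay by the 2:1 spreading method:
Δσ = qB/(B+z) = 80.1×4.3/(4.3+3.15) = 46.232 kPa
Final effective stress: σ'_f = 38.74 + 46.232 = 84.972 kPa.
σ'_f = 84.972 > σ'_p = 59.3 kPa, so the stress path crosses the preconsolidation pressure — recompression up to σ'_p, then virgin compression beyond:
S_c = H/(1+e₀)·[C_r·log₁₀(σ'_p/σ'_0) + C_c·log₁₀(σ'_f/σ'_p)]
    = 2.5/1.79 × [0.082×log₁₀(59.3/38.74) + 0.22×log₁₀(84.972/59.3)]
    = 1.3966 × [0.015161 + 0.034369] = 0.06917 m

S_c ≈ 69.2 mm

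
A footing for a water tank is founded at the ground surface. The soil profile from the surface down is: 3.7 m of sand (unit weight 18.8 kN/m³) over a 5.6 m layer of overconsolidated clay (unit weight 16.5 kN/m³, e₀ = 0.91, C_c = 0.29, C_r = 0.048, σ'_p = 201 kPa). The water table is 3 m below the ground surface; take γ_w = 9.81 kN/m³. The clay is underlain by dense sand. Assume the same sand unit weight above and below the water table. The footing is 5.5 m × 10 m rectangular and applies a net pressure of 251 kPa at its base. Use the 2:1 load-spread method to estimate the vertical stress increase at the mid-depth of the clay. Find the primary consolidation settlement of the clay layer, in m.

S_c ≈ 0.0378 m

Mid-depth of clay below the ground surface: z = 3.7 + 5.6/2 = 6.5 m.
Total vertical stress at mid-clay: σ_v = 18.8×3.7 + 16.5×2.8 = 115.76 kPa.
Pore pressure: u = 9.81×(6.5 − 3) = 34.335 kPa.
Initial effective stress: σ'_0 = σ_v − u = 115.76 − 34.335 = 81.425 kPa.
Stress increase at mid-clay by the 2:1 spreading method:
Δσ = qBL/((B+z)(L+z)) = 251×5.5×10/((5.5+6.5)(10+6.5)) = 69.722 kPa
Final effective stress: σ'_f = 81.425 + 69.722 = 151.15 kPa.
σ'_f = 151.15 ≤ σ'_p = 201 kPa, so the clay remains overconsolidated and only the recompression index applies:
S_c = C_r·H/(1+e₀)·log₁₀(σ'_f/σ'_0) = 0.048×5.6/1.91×log₁₀(151.15/81.425)
    = 0.14073 × 0.26865 = 0.03781 m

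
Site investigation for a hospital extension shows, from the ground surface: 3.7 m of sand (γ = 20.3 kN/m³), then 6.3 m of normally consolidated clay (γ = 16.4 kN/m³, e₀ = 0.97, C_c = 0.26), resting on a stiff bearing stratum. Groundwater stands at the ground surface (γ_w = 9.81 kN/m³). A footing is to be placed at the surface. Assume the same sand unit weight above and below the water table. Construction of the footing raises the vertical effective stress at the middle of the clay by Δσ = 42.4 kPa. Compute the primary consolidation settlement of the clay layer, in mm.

Mid-depth of clay below the ground surface: z = 3.7 + 6.3/2 = 6.85 m.
Total vertical stress at mid-clay: σ_v = 20.3×3.7 + 16.4×3.15 = 126.77 kPa.
Pore pressure: u = 9.81×(6.85 − 0) = 67.198 kPa.
Initial effective stress: σ'_0 = σ_v − u = 126.77 − 67.198 = 59.572 kPa.
Final effective stress: σ'_f = σ'_0 + Δσ = 59.572 + 42.4 = 101.97 kPa.
Normally consolidated clay, so the full stress increment lies on the virgin compression line:
S_c = C_c·H/(1+e₀)·log₁₀(σ'_f/σ'_0) = 0.26×6.3/(1+0.97)×log₁₀(101.97/59.572)
    = 0.83147 × 0.23343 = 0.1941 m

S_c ≈ 194 mm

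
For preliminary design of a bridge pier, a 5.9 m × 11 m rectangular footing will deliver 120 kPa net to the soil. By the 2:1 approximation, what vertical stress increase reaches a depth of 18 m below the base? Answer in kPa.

Δσ_z ≈ 11.2 kPa

By the 2:1 method the load spreads at 1 horizontal : 2 vertical, so at depth z the loaded area has grown by z in each plan dimension:
Δσ = qBL/((B+z)(L+z)) = 120×5.9×11/((5.9+18)(11+18)) = 11.236 kPa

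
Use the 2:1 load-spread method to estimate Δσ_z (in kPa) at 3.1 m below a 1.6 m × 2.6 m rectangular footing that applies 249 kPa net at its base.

By the 2:1 method the load spreads at 1 horizontal : 2 vertical, so at depth z the loaded area has grown by z in each plan dimension:
Δσ = qBL/((B+z)(L+z)) = 249×1.6×2.6/((1.6+3.1)(2.6+3.1)) = 38.665 kPa

Δσ_z ≈ 38.7 kPa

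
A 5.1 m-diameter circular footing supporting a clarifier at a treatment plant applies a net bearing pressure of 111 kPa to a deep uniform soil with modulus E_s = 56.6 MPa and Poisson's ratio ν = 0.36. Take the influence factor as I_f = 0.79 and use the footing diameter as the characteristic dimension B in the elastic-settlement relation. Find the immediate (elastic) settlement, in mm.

S_e ≈ 6.88 mm

Immediate (elastic) settlement: S_e = q·B·(1−ν²)/E_s · I_f.
E_s = 56.6 MPa = 56600 kPa.
S_e = 111 × 5.1 × (1 − 0.36²) / 56600 × 0.79
    = 111 × 5.1 × 0.8704 / 56600 × 0.79
    = 0.006877 m = 6.877 mm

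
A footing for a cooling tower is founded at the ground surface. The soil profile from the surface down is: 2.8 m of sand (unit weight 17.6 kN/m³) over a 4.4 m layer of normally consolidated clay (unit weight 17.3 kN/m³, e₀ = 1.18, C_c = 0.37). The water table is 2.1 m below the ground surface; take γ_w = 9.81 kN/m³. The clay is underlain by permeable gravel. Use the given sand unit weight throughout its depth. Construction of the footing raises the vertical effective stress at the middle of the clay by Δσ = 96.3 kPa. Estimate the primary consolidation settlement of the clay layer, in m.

S_c ≈ 0.314 m

Mid-depth of clay below the ground surface: z = 2.8 + 4.4/2 = 5 m.
Total vertical stress at mid-clay: σ_v = 17.6×2.8 + 17.3×2.2 = 87.34 kPa.
Pore pressure: u = 9.81×(5 − 2.1) = 28.449 kPa.
Initial effective stress: σ'_0 = σ_v − u = 87.34 − 28.449 = 58.891 kPa.
Final effective stress: σ'_f = σ'_0 + Δσ = 58.891 + 96.3 = 155.19 kPa.
Normally consolidated clay, so the full stress increment lies on the virgin compression line:
S_c = C_c·H/(1+e₀)·log₁₀(σ'_f/σ'_0) = 0.37×4.4/(1+1.18)×log₁₀(155.19/58.891)
    = 0.74679 × 0.42081 = 0.3143 m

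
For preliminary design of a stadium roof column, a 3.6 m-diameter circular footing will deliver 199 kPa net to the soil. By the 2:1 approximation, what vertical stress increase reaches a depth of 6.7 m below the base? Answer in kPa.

Δσ_z ≈ 24.3 kPa

By the 2:1 method the load spreads at 1 horizontal : 2 vertical, so at depth z the loaded area has grown by z in each plan dimension:
Δσ ≈ qD²/(D+z)² = 199×3.6²/(3.6+6.7)² = 24.31 kPa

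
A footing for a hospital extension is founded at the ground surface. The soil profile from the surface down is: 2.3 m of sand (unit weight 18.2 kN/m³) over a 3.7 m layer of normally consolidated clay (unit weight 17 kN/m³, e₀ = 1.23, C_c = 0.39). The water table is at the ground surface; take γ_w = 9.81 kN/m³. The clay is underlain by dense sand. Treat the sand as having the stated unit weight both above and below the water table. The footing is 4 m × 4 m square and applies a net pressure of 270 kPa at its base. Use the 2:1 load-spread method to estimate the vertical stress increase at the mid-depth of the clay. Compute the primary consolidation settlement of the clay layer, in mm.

Mid-depth of clay below the ground surface: z = 2.3 + 3.7/2 = 4.15 m.
Total vertical stress at mid-clay: σ_v = 18.2×2.3 + 17×1.85 = 73.31 kPa.
Pore pressure: u = 9.81×(4.15 − 0) = 40.712 kPa.
Initial effective stress: σ'_0 = σ_v − u = 73.31 − 40.712 = 32.598 kPa.
Stress increase at mid-clay by the 2:1 spreading method:
Δσ = qBL/((B+z)(L+z)) = 270×4×4/((4+4.15)(4+4.15)) = 65.038 kPa
Final effective stress: σ'_f = σ'_0 + Δσ = 32.598 + 65.038 = 97.636 kPa.
Normally consolidated clay, so the full stress increment lies on the virgin compression line:
S_c = C_c·H/(1+e₀)·log₁₀(σ'_f/σ'_0) = 0.39×3.7/(1+1.23)×log₁₀(97.636/32.598)
    = 0.64709 × 0.47642 = 0.3083 m

S_c ≈ 308 mm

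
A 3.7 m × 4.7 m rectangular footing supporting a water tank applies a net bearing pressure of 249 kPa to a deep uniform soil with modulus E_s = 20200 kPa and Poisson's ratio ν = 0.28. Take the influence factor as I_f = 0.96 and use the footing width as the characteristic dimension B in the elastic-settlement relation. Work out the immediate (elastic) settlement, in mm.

S_e ≈ 40.4 mm

Immediate (elastic) settlement: S_e = q·B·(1−ν²)/E_s · I_f.
S_e = 249 × 3.7 × (1 − 0.28²) / 20200 × 0.96
    = 249 × 3.7 × 0.9216 / 20200 × 0.96
    = 0.04035 m = 40.35 mm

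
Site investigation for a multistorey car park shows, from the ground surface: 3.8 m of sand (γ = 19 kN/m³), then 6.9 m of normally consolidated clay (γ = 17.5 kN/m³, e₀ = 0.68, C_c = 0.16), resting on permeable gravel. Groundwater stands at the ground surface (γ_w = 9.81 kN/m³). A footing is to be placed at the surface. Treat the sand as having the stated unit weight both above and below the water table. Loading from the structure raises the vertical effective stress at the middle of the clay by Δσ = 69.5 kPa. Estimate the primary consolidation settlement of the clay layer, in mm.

S_c ≈ 216 mm

Mid-depth of clay below the ground surface: z = 3.8 + 6.9/2 = 7.25 m.
Total vertical stress at mid-clay: σ_v = 19×3.8 + 17.5×3.45 = 132.57 kPa.
Pore pressure: u = 9.81×(7.25 − 0) = 71.123 kPa.
Initial effective stress: σ'_0 = σ_v − u = 132.57 − 71.123 = 61.447 kPa.
Final effective stress: σ'_f = σ'_0 + Δσ = 61.447 + 69.5 = 130.95 kPa.
Normally consolidated clay, so the full stress increment lies on the virgin compression line:
S_c = C_c·H/(1+e₀)·log₁₀(σ'_f/σ'_0) = 0.16×6.9/(1+0.68)×log₁₀(130.95/61.447)
    = 0.65714 × 0.3286 = 0.2159 m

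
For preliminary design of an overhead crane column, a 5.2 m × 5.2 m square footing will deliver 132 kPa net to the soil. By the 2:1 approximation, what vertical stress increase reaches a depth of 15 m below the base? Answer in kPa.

Δσ_z ≈ 8.75 kPa

By the 2:1 method the load spreads at 1 horizontal : 2 vertical, so at depth z the loaded area has grown by z in each plan dimension:
Δσ = qBL/((B+z)(L+z)) = 132×5.2×5.2/((5.2+15)(5.2+15)) = 8.7474 kPa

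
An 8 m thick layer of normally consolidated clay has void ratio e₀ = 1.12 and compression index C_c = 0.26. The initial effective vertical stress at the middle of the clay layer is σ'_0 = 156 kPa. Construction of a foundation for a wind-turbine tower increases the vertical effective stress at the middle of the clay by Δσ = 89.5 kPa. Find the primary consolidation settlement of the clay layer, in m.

Final effective stress: σ'_f = σ'_0 + Δσ = 156 + 89.5 = 245.5 kPa.
Normally consolidated clay, so the full stress increment lies on the virgin compression line:
S_c = C_c·H/(1+e₀)·log₁₀(σ'_f/σ'_0) = 0.26×8/(1+1.12)×log₁₀(245.5/156)
    = 0.98113 × 0.19693 = 0.1932 m

S_c ≈ 0.193 m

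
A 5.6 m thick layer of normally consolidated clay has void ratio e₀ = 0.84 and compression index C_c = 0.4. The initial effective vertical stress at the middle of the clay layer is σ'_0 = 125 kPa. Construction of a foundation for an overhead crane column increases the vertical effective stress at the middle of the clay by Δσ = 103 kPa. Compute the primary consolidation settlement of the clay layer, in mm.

Final effective stress: σ'_f = σ'_0 + Δσ = 125 + 103 = 228 kPa.
Normally consolidated clay, so the full stress increment lies on the virgin compression line:
S_c = C_c·H/(1+e₀)·log₁₀(σ'_f/σ'_0) = 0.4×5.6/(1+0.84)×log₁₀(228/125)
    = 1.2174 × 0.26102 = 0.3178 m

S_c ≈ 318 mm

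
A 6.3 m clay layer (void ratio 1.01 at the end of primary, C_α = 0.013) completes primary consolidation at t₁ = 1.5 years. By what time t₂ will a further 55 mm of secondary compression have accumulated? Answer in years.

t₂ ≈ 33.6 years

S_s = C_α·H/(1+e_p)·log₁₀(t₂/t₁) ⇒ log₁₀(t₂/t₁) = S_s·(1+e_p)/(C_α·H).
log₁₀(t₂/t₁) = 0.055 × (1+1.01) / (0.013×6.3) = 1.35
t₂ = t₁ × 10^1.35 = 1.5 × 22.38 = 33.57 years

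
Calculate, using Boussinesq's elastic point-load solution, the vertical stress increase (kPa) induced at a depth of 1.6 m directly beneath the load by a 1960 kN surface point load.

Δσ_z ≈ 366 kPa

Boussinesq vertical stress below a point load on an elastic half-space:
Δσ_z = 3P/(2πz²) · [1 + (r/z)²]^(−5/2)
r/z = 0/1.6 = 0; [1+(r/z)²]^(−5/2) = 1.
Δσ_z = 3×1960/(2π×1.6²) × 1 = 365.56 × 1 = 365.6 kPa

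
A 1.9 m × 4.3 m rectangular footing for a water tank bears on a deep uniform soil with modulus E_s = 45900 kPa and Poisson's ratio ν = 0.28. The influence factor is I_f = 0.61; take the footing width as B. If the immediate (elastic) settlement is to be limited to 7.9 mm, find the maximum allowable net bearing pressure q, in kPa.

q ≈ 339 kPa

S_e = q·B·(1−ν²)/E_s · I_f  ⇒  q = S_e·E_s / (B·(1−ν²)·I_f).
q = 0.0079 × 45900 / (1.9 × 0.9216 × 0.61) = 339.5 kPa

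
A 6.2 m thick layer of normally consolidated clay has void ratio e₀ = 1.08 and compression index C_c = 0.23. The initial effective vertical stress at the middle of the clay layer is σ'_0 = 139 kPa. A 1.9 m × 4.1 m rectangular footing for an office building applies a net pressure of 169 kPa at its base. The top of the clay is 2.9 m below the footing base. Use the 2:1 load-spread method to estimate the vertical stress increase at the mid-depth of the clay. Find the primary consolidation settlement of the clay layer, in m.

S_c ≈ 0.0334 m

Mid-depth of clay below the footing base: z = 2.9 + 6.2/2 = 6 m.
Stress increase at mid-clay by the 2:1 spreading method:
Δσ = qBL/((B+z)(L+z)) = 169×1.9×4.1/((1.9+6)(4.1+6)) = 16.5 kPa
Final effective stress: σ'_f = σ'_0 + Δσ = 139 + 16.5 = 155.5 kPa.
Normally consolidated clay, so the full stress increment lies on the virgin compression line:
S_c = C_c·H/(1+e₀)·log₁₀(σ'_f/σ'_0) = 0.23×6.2/(1+1.08)×log₁₀(155.5/139)
    = 0.68558 × 0.048716 = 0.0334 m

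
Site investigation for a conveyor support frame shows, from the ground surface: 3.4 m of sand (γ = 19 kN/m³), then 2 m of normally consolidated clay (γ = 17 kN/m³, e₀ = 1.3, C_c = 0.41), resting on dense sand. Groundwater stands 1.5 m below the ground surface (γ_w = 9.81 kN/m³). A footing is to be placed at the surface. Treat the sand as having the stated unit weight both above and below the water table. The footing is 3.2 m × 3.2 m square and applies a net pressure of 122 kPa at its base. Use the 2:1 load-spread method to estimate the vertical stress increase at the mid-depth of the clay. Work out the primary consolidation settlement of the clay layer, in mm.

S_c ≈ 52.9 mm

Mid-depth of clay below the ground surface: z = 3.4 + 2/2 = 4.4 m.
Total vertical stress at mid-clay: σ_v = 19×3.4 + 17×1 = 81.6 kPa.
Pore pressure: u = 9.81×(4.4 − 1.5) = 28.449 kPa.
Initial effective stress: σ'_0 = σ_v − u = 81.6 − 28.449 = 53.151 kPa.
Stress increase at mid-clay by the 2:1 spreading method:
Δσ = qBL/((B+z)(L+z)) = 122×3.2×3.2/((3.2+4.4)(3.2+4.4)) = 21.629 kPa
Final effective stress: σ'_f = σ'_0 + Δσ = 53.151 + 21.629 = 74.78 kPa.
Normally consolidated clay, so the full stress increment lies on the virgin compression line:
S_c = C_c·H/(1+e₀)·log₁₀(σ'_f/σ'_0) = 0.41×2/(1+1.3)×log₁₀(74.78/53.151)
    = 0.35652 × 0.14827 = 0.05286 m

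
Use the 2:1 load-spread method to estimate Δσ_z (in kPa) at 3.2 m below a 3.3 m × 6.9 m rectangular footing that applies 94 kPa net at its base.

By the 2:1 method the load spreads at 1 horizontal : 2 vertical, so at depth z the loaded area has grown by z in each plan dimension:
Δσ = qBL/((B+z)(L+z)) = 94×3.3×6.9/((3.3+3.2)(6.9+3.2)) = 32.603 kPa

Δσ_z ≈ 32.6 kPa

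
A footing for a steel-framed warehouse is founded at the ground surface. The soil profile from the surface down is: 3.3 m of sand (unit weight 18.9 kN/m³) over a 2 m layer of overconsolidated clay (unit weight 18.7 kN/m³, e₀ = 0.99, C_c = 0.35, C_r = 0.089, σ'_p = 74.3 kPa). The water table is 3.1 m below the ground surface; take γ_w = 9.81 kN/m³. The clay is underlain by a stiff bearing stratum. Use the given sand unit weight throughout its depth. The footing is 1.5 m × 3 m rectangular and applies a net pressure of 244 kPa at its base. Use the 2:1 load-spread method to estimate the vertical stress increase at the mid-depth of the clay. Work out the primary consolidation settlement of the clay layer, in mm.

Mid-depth of clay below the ground surface: z = 3.3 + 2/2 = 4.3 m.
Total vertical stress at mid-clay: σ_v = 18.9×3.3 + 18.7×1 = 81.07 kPa.
Pore pressure: u = 9.81×(4.3 − 3.1) = 11.772 kPa.
Initial effective stress: σ'_0 = σ_v − u = 81.07 − 11.772 = 69.298 kPa.
Stress increase at mid-clay by the 2:1 spreading method:
Δσ = qBL/((B+z)(L+z)) = 244×1.5×3/((1.5+4.3)(3+4.3)) = 25.933 kPa
Final effective stress: σ'_f = 69.298 + 25.933 = 95.231 kPa.
σ'_f = 95.231 > σ'_p = 74.3 kPa, so the stress path crosses the preconsolidation pressure — recompression up to σ'_p, then virgin compression beyond:
S_c = H/(1+e₀)·[C_r·log₁₀(σ'_p/σ'_0) + C_c·log₁₀(σ'_f/σ'_p)]
    = 2/1.99 × [0.089×log₁₀(74.3/69.298) + 0.35×log₁₀(95.231/74.3)]
    = 1.005 × [0.0026939 + 0.037726] = 0.04062 m

S_c ≈ 40.6 mm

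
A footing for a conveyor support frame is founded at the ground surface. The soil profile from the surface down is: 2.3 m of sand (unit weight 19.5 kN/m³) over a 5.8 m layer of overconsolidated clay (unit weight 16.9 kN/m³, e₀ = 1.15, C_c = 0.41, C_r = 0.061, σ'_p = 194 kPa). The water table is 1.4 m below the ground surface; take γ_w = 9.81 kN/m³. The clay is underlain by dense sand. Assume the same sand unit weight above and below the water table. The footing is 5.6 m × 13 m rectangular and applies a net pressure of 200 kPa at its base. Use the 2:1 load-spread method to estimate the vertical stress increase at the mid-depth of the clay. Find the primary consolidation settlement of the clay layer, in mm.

S_c ≈ 59.8 mm

Mid-depth of clay below the ground surface: z = 2.3 + 5.8/2 = 5.2 m.
Total vertical stress at mid-clay: σ_v = 19.5×2.3 + 16.9×2.9 = 93.86 kPa.
Pore pressure: u = 9.81×(5.2 − 1.4) = 37.278 kPa.
Initial effective stress: σ'_0 = σ_v − u = 93.86 − 37.278 = 56.582 kPa.
Stress increase at mid-clay by the 2:1 spreading method:
Δσ = qBL/((B+z)(L+z)) = 200×5.6×13/((5.6+5.2)(13+5.2)) = 74.074 kPa
Final effective stress: σ'_f = 56.582 + 74.074 = 130.66 kPa.
σ'_f = 130.66 ≤ σ'_p = 194 kPa, so the clay remains overconsolidated and only the recompression index applies:
S_c = C_r·H/(1+e₀)·log₁₀(σ'_f/σ'_0) = 0.061×5.8/2.15×log₁₀(130.66/56.582)
    = 0.16456 × 0.36346 = 0.05981 m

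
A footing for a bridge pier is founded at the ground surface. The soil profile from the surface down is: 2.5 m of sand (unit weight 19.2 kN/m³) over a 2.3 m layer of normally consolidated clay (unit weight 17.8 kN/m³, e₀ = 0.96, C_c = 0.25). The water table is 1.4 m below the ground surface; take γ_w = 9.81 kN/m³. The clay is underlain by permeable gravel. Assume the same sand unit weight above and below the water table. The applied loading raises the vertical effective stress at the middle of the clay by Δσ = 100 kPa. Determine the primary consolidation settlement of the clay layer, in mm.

Mid-depth of clay below the ground surface: z = 2.5 + 2.3/2 = 3.65 m.
Total vertical stress at mid-clay: σ_v = 19.2×2.5 + 17.8×1.15 = 68.47 kPa.
Pore pressure: u = 9.81×(3.65 − 1.4) = 22.073 kPa.
Initial effective stress: σ'_0 = σ_v − u = 68.47 − 22.073 = 46.397 kPa.
Final effective stress: σ'_f = σ'_0 + Δσ = 46.397 + 100 = 146.4 kPa.
Normally consolidated clay, so the full stress increment lies on the virgin compression line:
S_c = C_c·H/(1+e₀)·log₁₀(σ'_f/σ'_0) = 0.25×2.3/(1+0.96)×log₁₀(146.4/46.397)
    = 0.29337 × 0.49905 = 0.1464 m

S_c ≈ 146 mm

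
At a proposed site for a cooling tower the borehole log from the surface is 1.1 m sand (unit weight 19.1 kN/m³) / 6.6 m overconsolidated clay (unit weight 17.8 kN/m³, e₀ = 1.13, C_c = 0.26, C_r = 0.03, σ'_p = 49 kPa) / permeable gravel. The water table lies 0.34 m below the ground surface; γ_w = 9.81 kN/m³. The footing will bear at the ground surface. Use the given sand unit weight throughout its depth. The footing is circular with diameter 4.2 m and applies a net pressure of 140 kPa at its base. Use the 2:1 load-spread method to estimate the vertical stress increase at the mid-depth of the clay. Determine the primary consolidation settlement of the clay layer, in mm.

S_c ≈ 149 mm

Mid-depth of clay below the ground surface: z = 1.1 + 6.6/2 = 4.4 m.
Total vertical stress at mid-clay: σ_v = 19.1×1.1 + 17.8×3.3 = 79.75 kPa.
Pore pressure: u = 9.81×(4.4 − 0.34) = 39.829 kPa.
Initial effective stress: σ'_0 = σ_v − u = 79.75 − 39.829 = 39.921 kPa.
Stress increase at mid-clay by the 2:1 spreading method:
Δσ ≈ qD²/(D+z)² = 140×4.2²/(4.2+4.4)² = 33.391 kPa
Final effective stress: σ'_f = 39.921 + 33.391 = 73.312 kPa.
σ'_f = 73.312 > σ'_p = 49 kPa, so the stress path crosses the preconsolidation pressure — recompression up to σ'_p, then virgin compression beyond:
S_c = H/(1+e₀)·[C_r·log₁₀(σ'_p/σ'_0) + C_c·log₁₀(σ'_f/σ'_p)]
    = 6.6/2.13 × [0.03×log₁₀(49/39.921) + 0.26×log₁₀(73.312/49)]
    = 3.0986 × [0.0026698 + 0.045495] = 0.1492 m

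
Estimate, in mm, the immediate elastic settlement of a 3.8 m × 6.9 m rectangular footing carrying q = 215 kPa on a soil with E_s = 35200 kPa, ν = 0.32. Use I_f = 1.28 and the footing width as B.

Immediate (elastic) settlement: S_e = q·B·(1−ν²)/E_s · I_f.
S_e = 215 × 3.8 × (1 − 0.32²) / 35200 × 1.28
    = 215 × 3.8 × 0.8976 / 35200 × 1.28
    = 0.02667 m = 26.67 mm

S_e ≈ 26.7 mm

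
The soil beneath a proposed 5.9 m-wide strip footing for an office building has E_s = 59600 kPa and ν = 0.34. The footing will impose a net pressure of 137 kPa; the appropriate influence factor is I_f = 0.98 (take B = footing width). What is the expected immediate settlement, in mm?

Immediate (elastic) settlement: S_e = q·B·(1−ν²)/E_s · I_f.
S_e = 137 × 5.9 × (1 − 0.34²) / 59600 × 0.98
    = 137 × 5.9 × 0.8844 / 59600 × 0.98
    = 0.01175 m = 11.75 mm

S_e ≈ 11.8 mm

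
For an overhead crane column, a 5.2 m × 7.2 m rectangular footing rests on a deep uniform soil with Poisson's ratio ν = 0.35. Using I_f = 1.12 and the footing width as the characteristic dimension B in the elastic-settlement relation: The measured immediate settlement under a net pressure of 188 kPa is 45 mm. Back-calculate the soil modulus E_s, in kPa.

S_e = q·B·(1−ν²)/E_s · I_f  ⇒  E_s = q·B·(1−ν²)·I_f / S_e.
E_s = 188 × 5.2 × 0.8775 × 1.12 / 0.045 = 21350 kPa

E_s ≈ 21400 kPa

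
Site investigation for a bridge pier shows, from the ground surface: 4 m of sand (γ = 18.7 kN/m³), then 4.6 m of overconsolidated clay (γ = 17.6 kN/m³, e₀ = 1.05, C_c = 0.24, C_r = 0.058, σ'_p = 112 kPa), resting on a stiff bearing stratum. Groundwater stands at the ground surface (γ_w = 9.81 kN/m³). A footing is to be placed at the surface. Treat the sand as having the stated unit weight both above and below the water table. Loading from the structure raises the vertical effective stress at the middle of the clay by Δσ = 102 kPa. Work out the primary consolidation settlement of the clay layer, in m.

Mid-depth of clay below the ground surface: z = 4 + 4.6/2 = 6.3 m.
Total vertical stress at mid-clay: σ_v = 18.7×4 + 17.6×2.3 = 115.28 kPa.
Pore pressure: u = 9.81×(6.3 − 0) = 61.803 kPa.
Initial effective stress: σ'_0 = σ_v − u = 115.28 − 61.803 = 53.477 kPa.
Final effective stress: σ'_f = 53.477 + 102 = 155.48 kPa.
σ'_f = 155.48 > σ'_p = 112 kPa, so the stress path crosses the preconsolidation pressure — recompression up to σ'_p, then virgin compression beyond:
S_c = H/(1+e₀)·[C_r·log₁₀(σ'_p/σ'_0) + C_c·log₁₀(σ'_f/σ'_p)]
    = 4.6/2.05 × [0.058×log₁₀(112/53.477) + 0.24×log₁₀(155.48/112)]
    = 2.2439 × [0.018621 + 0.03419] = 0.1185 m

S_c ≈ 0.119 m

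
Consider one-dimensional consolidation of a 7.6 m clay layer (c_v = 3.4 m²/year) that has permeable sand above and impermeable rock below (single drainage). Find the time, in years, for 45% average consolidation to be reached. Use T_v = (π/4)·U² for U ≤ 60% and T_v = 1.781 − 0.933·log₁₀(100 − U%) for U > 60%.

t ≈ 2.7 years

Drainage path length: H_d = H = 7.6 m (single drainage).
U ≤ 60%: T_v = (π/4)·U² = (π/4)×0.45² = 0.15904.
t = T_v·H_d²/c_v = 0.15904×7.6²/3.4 = 2.702 years.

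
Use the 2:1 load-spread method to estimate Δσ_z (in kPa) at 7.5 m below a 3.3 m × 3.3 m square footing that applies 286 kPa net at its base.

By the 2:1 method the load spreads at 1 horizontal : 2 vertical, so at depth z the loaded area has grown by z in each plan dimension:
Δσ = qBL/((B+z)(L+z)) = 286×3.3×3.3/((3.3+7.5)(3.3+7.5)) = 26.702 kPa

Δσ_z ≈ 26.7 kPa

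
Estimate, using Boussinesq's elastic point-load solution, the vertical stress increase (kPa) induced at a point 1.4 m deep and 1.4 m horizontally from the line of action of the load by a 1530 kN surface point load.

Boussinesq vertical stress below a point load on an elastic half-space:
Δσ_z = 3P/(2πz²) · [1 + (r/z)²]^(−5/2)
r/z = 1.4/1.4 = 1; [1+(r/z)²]^(−5/2) = 0.17678.
Δσ_z = 3×1530/(2π×1.4²) × 0.17678 = 372.71 × 0.17678 = 65.89 kPa

Δσ_z ≈ 65.9 kPa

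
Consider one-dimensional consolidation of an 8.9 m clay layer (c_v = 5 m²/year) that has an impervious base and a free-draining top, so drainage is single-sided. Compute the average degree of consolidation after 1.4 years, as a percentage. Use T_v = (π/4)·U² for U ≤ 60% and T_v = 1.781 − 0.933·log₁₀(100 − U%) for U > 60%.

Drainage path length: H_d = H = 8.9 m (single drainage).
T_v = c_v·t/H_d² = 5×1.4/8.9² = 0.088373.
T_v = 0.088373 corresponds to the U ≤ 60% branch:
U = √(4T_v/π) = 0.3354

U ≈ 33.5 %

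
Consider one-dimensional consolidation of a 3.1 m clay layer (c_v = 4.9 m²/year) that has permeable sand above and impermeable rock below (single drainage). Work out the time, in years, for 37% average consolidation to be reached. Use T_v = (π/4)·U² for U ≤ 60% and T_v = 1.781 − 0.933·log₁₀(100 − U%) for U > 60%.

Drainage path length: H_d = H = 3.1 m (single drainage).
U ≤ 60%: T_v = (π/4)·U² = (π/4)×0.37² = 0.10752.
t = T_v·H_d²/c_v = 0.10752×3.1²/4.9 = 0.2109 years.

t ≈ 0.211 years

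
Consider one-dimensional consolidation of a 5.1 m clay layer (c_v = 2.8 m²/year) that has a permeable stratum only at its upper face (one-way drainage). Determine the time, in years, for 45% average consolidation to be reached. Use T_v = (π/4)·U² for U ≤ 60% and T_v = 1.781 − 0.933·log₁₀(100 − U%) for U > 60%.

t ≈ 1.48 years

Drainage path length: H_d = H = 5.1 m (single drainage).
U ≤ 60%: T_v = (π/4)·U² = (π/4)×0.45² = 0.15904.
t = T_v·H_d²/c_v = 0.15904×5.1²/2.8 = 1.477 years.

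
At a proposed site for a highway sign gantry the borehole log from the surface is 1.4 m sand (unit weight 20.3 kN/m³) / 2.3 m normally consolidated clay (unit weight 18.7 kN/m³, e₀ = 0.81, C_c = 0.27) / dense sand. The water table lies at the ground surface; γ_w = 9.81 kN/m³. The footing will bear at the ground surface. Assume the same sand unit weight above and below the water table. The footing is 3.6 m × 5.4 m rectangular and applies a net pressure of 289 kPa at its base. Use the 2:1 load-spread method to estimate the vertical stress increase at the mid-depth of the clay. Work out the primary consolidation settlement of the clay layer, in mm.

Mid-depth of clay below the ground surface: z = 1.4 + 2.3/2 = 2.55 m.
Total vertical stress at mid-clay: σ_v = 20.3×1.4 + 18.7×1.15 = 49.925 kPa.
Pore pressure: u = 9.81×(2.55 − 0) = 25.015 kPa.
Initial effective stress: σ'_0 = σ_v − u = 49.925 − 25.015 = 24.91 kPa.
Stress increase at mid-clay by the 2:1 spreading method:
Δσ = qBL/((B+z)(L+z)) = 289×3.6×5.4/((3.6+2.55)(5.4+2.55)) = 114.91 kPa
Final effective stress: σ'_f = σ'_0 + Δσ = 24.91 + 114.91 = 139.82 kPa.
Normally consolidated clay, so the full stress increment lies on the virgin compression line:
S_c = C_c·H/(1+e₀)·log₁₀(σ'_f/σ'_0) = 0.27×2.3/(1+0.81)×log₁₀(139.82/24.91)
    = 0.34309 × 0.7492 = 0.257 m

S_c ≈ 257 mm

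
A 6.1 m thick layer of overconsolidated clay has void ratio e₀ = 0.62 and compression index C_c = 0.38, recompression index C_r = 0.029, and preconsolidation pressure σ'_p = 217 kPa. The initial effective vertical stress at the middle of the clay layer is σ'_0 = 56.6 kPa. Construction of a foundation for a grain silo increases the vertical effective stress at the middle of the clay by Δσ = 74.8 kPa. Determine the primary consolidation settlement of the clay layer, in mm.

Final effective stress: σ'_f = 56.6 + 74.8 = 131.4 kPa.
σ'_f = 131.4 ≤ σ'_p = 217 kPa, so the clay remains overconsolidated and only the recompression index applies:
S_c = C_r·H/(1+e₀)·log₁₀(σ'_f/σ'_0) = 0.029×6.1/1.62×log₁₀(131.4/56.6)
    = 0.1092 × 0.36578 = 0.03994 m

S_c ≈ 39.9 mm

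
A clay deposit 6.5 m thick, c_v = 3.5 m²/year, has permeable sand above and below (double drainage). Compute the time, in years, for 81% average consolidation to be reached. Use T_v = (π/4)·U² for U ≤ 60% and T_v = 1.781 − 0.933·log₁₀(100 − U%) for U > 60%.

t ≈ 1.77 years

Drainage path length: H_d = H/2 = 3.25 m (double drainage).
U > 60%: T_v = 1.781 − 0.933·log₁₀(100 − 81) = 0.58792.
t = T_v·H_d²/c_v = 0.58792×3.25²/3.5 = 1.774 years.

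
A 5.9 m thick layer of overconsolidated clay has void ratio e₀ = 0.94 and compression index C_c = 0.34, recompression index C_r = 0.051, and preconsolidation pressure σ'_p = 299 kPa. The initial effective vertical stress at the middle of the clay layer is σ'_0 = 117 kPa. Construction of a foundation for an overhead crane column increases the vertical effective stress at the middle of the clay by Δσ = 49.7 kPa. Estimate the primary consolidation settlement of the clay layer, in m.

Final effective stress: σ'_f = 117 + 49.7 = 166.7 kPa.
σ'_f = 166.7 ≤ σ'_p = 299 kPa, so the clay remains overconsolidated and only the recompression index applies:
S_c = C_r·H/(1+e₀)·log₁₀(σ'_f/σ'_0) = 0.051×5.9/1.94×log₁₀(166.7/117)
    = 0.1551 × 0.15375 = 0.02385 m

S_c ≈ 0.0238 m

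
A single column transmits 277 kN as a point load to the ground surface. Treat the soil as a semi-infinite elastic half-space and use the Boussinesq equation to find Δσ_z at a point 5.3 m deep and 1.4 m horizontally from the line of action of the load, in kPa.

Δσ_z ≈ 3.98 kPa

Boussinesq vertical stress below a point load on an elastic half-space:
Δσ_z = 3P/(2πz²) · [1 + (r/z)²]^(−5/2)
r/z = 1.4/5.3 = 0.26415; [1+(r/z)²]^(−5/2) = 0.84483.
Δσ_z = 3×277/(2π×5.3²) × 0.84483 = 4.7084 × 0.84483 = 3.978 kPa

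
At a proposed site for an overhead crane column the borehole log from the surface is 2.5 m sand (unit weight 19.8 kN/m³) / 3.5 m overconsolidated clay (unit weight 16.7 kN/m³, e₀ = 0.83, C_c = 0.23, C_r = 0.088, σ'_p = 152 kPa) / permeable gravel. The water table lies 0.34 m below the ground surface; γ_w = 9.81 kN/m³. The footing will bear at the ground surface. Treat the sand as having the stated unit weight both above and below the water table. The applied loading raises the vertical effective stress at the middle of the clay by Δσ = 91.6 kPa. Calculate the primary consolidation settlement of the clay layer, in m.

S_c ≈ 0.0866 m

Mid-depth of clay below the ground surface: z = 2.5 + 3.5/2 = 4.25 m.
Total vertical stress at mid-clay: σ_v = 19.8×2.5 + 16.7×1.75 = 78.725 kPa.
Pore pressure: u = 9.81×(4.25 − 0.34) = 38.357 kPa.
Initial effective stress: σ'_0 = σ_v − u = 78.725 − 38.357 = 40.368 kPa.
Final effective stress: σ'_f = 40.368 + 91.6 = 131.97 kPa.
σ'_f = 131.97 ≤ σ'_p = 152 kPa, so the clay remains overconsolidated and only the recompression index applies:
S_c = C_r·H/(1+e₀)·log₁₀(σ'_f/σ'_0) = 0.088×3.5/1.83×log₁₀(131.97/40.368)
    = 0.16831 × 0.51444 = 0.08658 m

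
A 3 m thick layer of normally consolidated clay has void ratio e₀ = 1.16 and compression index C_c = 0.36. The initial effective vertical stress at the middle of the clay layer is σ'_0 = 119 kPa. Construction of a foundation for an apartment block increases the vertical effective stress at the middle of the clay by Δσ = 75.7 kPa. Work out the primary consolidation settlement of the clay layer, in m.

S_c ≈ 0.107 m

Final effective stress: σ'_f = σ'_0 + Δσ = 119 + 75.7 = 194.7 kPa.
Normally consolidated clay, so the full stress increment lies on the virgin compression line:
S_c = C_c·H/(1+e₀)·log₁₀(σ'_f/σ'_0) = 0.36×3/(1+1.16)×log₁₀(194.7/119)
    = 0.5 × 0.21382 = 0.1069 m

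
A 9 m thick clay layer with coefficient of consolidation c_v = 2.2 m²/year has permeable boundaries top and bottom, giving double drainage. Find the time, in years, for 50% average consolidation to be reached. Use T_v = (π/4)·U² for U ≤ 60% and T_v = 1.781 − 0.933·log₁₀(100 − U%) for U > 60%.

Drainage path length: H_d = H/2 = 4.5 m (double drainage).
U ≤ 60%: T_v = (π/4)·U² = (π/4)×0.5² = 0.19635.
t = T_v·H_d²/c_v = 0.19635×4.5²/2.2 = 1.807 years.

t ≈ 1.81 years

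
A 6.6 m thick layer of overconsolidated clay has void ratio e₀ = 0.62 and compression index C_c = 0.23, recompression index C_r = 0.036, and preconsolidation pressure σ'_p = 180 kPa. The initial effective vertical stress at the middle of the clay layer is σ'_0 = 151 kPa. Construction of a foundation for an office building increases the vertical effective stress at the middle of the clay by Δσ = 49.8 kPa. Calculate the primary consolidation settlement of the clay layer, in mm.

Final effective stress: σ'_f = 151 + 49.8 = 200.8 kPa.
σ'_f = 200.8 > σ'_p = 180 kPa, so the stress path crosses the preconsolidation pressure — recompression up to σ'_p, then virgin compression beyond:
S_c = H/(1+e₀)·[C_r·log₁₀(σ'_p/σ'_0) + C_c·log₁₀(σ'_f/σ'_p)]
    = 6.6/1.62 × [0.036×log₁₀(180/151) + 0.23×log₁₀(200.8/180)]
    = 4.0741 × [0.0027466 + 0.010923] = 0.05569 m

S_c ≈ 55.7 mm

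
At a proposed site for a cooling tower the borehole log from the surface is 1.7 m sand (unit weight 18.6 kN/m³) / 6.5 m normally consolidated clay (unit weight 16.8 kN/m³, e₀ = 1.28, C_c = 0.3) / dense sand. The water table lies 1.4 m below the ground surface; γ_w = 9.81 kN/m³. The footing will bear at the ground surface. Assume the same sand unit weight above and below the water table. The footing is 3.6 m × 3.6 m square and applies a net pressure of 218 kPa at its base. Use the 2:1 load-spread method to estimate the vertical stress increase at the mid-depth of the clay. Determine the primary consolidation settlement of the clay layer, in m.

Mid-depth of clay below the ground surface: z = 1.7 + 6.5/2 = 4.95 m.
Total vertical stress at mid-clay: σ_v = 18.6×1.7 + 16.8×3.25 = 86.22 kPa.
Pore pressure: u = 9.81×(4.95 − 1.4) = 34.825 kPa.
Initial effective stress: σ'_0 = σ_v − u = 86.22 − 34.825 = 51.395 kPa.
Stress increase at mid-clay by the 2:1 spreading method:
Δσ = qBL/((B+z)(L+z)) = 218×3.6×3.6/((3.6+4.95)(3.6+4.95)) = 38.648 kPa
Final effective stress: σ'_f = σ'_0 + Δσ = 51.395 + 38.648 = 90.043 kPa.
Normally consolidated clay, so the full stress increment lies on the virgin compression line:
S_c = C_c·H/(1+e₀)·log₁₀(σ'_f/σ'_0) = 0.3×6.5/(1+1.28)×log₁₀(90.043/51.395)
    = 0.85526 × 0.24353 = 0.2083 m

S_c ≈ 0.208 m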